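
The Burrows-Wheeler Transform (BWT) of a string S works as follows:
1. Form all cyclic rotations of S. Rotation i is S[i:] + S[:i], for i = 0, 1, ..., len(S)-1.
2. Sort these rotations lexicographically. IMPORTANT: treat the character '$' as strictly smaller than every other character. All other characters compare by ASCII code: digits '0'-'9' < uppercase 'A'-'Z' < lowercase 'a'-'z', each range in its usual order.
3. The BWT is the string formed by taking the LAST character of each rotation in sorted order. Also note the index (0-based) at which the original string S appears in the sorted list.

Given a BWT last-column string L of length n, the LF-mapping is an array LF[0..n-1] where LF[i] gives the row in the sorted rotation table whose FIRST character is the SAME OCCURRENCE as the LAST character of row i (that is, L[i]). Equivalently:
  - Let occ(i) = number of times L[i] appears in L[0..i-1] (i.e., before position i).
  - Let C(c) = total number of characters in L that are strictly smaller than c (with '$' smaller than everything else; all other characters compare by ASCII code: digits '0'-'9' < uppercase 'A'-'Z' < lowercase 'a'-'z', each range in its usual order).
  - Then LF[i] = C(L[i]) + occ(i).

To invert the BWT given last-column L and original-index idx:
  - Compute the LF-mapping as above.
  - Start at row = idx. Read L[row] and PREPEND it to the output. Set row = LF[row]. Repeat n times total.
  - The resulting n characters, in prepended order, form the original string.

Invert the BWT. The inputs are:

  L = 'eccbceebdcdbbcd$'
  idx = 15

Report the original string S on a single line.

Answer: ecbcbdecbbddcce$

Derivation:
LF mapping: 13 5 6 1 7 14 15 2 10 8 11 3 4 9 12 0
Walk LF starting at row 15, prepending L[row]:
  step 1: row=15, L[15]='$', prepend. Next row=LF[15]=0
  step 2: row=0, L[0]='e', prepend. Next row=LF[0]=13
  step 3: row=13, L[13]='c', prepend. Next row=LF[13]=9
  step 4: row=9, L[9]='c', prepend. Next row=LF[9]=8
  step 5: row=8, L[8]='d', prepend. Next row=LF[8]=10
  step 6: row=10, L[10]='d', prepend. Next row=LF[10]=11
  step 7: row=11, L[11]='b', prepend. Next row=LF[11]=3
  step 8: row=3, L[3]='b', prepend. Next row=LF[3]=1
  step 9: row=1, L[1]='c', prepend. Next row=LF[1]=5
  step 10: row=5, L[5]='e', prepend. Next row=LF[5]=14
  step 11: row=14, L[14]='d', prepend. Next row=LF[14]=12
  step 12: row=12, L[12]='b', prepend. Next row=LF[12]=4
  step 13: row=4, L[4]='c', prepend. Next row=LF[4]=7
  step 14: row=7, L[7]='b', prepend. Next row=LF[7]=2
  step 15: row=2, L[2]='c', prepend. Next row=LF[2]=6
  step 16: row=6, L[6]='e', prepend. Next row=LF[6]=15
Reversed output: ecbcbdecbbddcce$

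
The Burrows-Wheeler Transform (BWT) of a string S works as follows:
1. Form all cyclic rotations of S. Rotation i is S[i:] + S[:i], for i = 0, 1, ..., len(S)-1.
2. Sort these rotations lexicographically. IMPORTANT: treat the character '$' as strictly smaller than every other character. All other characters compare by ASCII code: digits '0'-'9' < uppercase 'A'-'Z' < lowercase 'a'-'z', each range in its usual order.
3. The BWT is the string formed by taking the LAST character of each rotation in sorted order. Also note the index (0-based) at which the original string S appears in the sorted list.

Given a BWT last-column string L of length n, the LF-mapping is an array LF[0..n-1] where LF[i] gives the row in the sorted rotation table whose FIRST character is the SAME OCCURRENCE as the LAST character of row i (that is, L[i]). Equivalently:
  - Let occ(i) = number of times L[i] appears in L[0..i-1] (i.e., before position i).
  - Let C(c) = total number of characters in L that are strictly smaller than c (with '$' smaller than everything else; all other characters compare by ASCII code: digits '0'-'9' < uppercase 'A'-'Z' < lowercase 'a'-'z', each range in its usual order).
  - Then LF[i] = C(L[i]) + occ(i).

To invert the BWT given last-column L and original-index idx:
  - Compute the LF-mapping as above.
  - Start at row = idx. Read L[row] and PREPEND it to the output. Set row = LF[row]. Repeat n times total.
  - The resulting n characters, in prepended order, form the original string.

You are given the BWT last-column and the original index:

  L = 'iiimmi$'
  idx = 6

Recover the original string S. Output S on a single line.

Answer: mimiii$

Derivation:
LF mapping: 1 2 3 5 6 4 0
Walk LF starting at row 6, prepending L[row]:
  step 1: row=6, L[6]='$', prepend. Next row=LF[6]=0
  step 2: row=0, L[0]='i', prepend. Next row=LF[0]=1
  step 3: row=1, L[1]='i', prepend. Next row=LF[1]=2
  step 4: row=2, L[2]='i', prepend. Next row=LF[2]=3
  step 5: row=3, L[3]='m', prepend. Next row=LF[3]=5
  step 6: row=5, L[5]='i', prepend. Next row=LF[5]=4
  step 7: row=4, L[4]='m', prepend. Next row=LF[4]=6
Reversed output: mimiii$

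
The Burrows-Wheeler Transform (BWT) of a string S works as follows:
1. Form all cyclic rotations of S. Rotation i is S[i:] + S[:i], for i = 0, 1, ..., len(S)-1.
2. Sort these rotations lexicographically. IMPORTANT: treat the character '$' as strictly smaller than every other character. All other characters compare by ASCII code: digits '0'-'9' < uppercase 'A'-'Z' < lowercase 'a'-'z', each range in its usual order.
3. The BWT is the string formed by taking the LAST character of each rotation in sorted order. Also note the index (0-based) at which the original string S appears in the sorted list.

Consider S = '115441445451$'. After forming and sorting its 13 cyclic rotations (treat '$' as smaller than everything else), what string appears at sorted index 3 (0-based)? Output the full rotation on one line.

All 13 rotations (rotation i = S[i:]+S[:i]):
  rot[0] = 115441445451$
  rot[1] = 15441445451$1
  rot[2] = 5441445451$11
  rot[3] = 441445451$115
  rot[4] = 41445451$1154
  rot[5] = 1445451$11544
  rot[6] = 445451$115441
  rot[7] = 45451$1154414
  rot[8] = 5451$11544144
  rot[9] = 451$115441445
  rot[10] = 51$1154414454
  rot[11] = 1$11544144545
  rot[12] = $115441445451
Sorted (with $ < everything):
  sorted[0] = $115441445451
  sorted[1] = 1$11544144545
  sorted[2] = 115441445451$
  sorted[3] = 1445451$11544
  sorted[4] = 15441445451$1
  sorted[5] = 41445451$1154
  sorted[6] = 441445451$115
  sorted[7] = 445451$115441
  sorted[8] = 451$115441445
  sorted[9] = 45451$1154414
  sorted[10] = 51$1154414454
  sorted[11] = 5441445451$11
  sorted[12] = 5451$11544144
sorted[3] = 1445451$11544

Answer: 1445451$11544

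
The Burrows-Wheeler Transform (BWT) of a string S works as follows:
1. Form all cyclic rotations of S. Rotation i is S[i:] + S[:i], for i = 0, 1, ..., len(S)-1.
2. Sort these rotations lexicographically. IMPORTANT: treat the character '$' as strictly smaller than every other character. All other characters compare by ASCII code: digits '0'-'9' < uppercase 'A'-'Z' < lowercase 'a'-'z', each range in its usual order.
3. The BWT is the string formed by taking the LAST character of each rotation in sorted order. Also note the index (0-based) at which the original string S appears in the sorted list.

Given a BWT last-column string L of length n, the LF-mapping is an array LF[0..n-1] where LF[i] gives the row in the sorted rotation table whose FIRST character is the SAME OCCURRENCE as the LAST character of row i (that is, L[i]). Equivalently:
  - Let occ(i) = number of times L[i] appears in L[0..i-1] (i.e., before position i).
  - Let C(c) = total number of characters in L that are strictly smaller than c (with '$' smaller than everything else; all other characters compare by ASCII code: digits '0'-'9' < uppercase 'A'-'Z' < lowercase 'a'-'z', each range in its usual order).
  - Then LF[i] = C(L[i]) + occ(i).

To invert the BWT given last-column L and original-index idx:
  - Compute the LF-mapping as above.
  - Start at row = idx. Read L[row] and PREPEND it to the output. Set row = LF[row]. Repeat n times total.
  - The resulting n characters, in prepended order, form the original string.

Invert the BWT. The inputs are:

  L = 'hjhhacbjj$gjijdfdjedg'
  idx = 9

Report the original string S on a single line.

LF mapping: 11 15 12 13 1 3 2 16 17 0 9 18 14 19 4 8 5 20 7 6 10
Walk LF starting at row 9, prepending L[row]:
  step 1: row=9, L[9]='$', prepend. Next row=LF[9]=0
  step 2: row=0, L[0]='h', prepend. Next row=LF[0]=11
  step 3: row=11, L[11]='j', prepend. Next row=LF[11]=18
  step 4: row=18, L[18]='e', prepend. Next row=LF[18]=7
  step 5: row=7, L[7]='j', prepend. Next row=LF[7]=16
  step 6: row=16, L[16]='d', prepend. Next row=LF[16]=5
  step 7: row=5, L[5]='c', prepend. Next row=LF[5]=3
  step 8: row=3, L[3]='h', prepend. Next row=LF[3]=13
  step 9: row=13, L[13]='j', prepend. Next row=LF[13]=19
  step 10: row=19, L[19]='d', prepend. Next row=LF[19]=6
  step 11: row=6, L[6]='b', prepend. Next row=LF[6]=2
  step 12: row=2, L[2]='h', prepend. Next row=LF[2]=12
  step 13: row=12, L[12]='i', prepend. Next row=LF[12]=14
  step 14: row=14, L[14]='d', prepend. Next row=LF[14]=4
  step 15: row=4, L[4]='a', prepend. Next row=LF[4]=1
  step 16: row=1, L[1]='j', prepend. Next row=LF[1]=15
  step 17: row=15, L[15]='f', prepend. Next row=LF[15]=8
  step 18: row=8, L[8]='j', prepend. Next row=LF[8]=17
  step 19: row=17, L[17]='j', prepend. Next row=LF[17]=20
  step 20: row=20, L[20]='g', prepend. Next row=LF[20]=10
  step 21: row=10, L[10]='g', prepend. Next row=LF[10]=9
Reversed output: ggjjfjadihbdjhcdjejh$

Answer: ggjjfjadihbdjhcdjejh$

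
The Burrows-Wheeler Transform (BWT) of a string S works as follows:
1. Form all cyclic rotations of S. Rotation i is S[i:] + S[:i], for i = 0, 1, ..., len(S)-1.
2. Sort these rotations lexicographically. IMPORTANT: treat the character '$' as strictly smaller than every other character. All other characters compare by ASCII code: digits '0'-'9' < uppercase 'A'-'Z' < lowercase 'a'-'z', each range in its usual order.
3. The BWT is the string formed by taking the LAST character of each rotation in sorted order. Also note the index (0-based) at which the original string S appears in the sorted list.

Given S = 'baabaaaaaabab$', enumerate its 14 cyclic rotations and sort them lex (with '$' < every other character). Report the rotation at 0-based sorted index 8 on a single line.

Answer: abaaaaaabab$ba

Derivation:
All 14 rotations (rotation i = S[i:]+S[:i]):
  rot[0] = baabaaaaaabab$
  rot[1] = aabaaaaaabab$b
  rot[2] = abaaaaaabab$ba
  rot[3] = baaaaaabab$baa
  rot[4] = aaaaaabab$baab
  rot[5] = aaaaabab$baaba
  rot[6] = aaaabab$baabaa
  rot[7] = aaabab$baabaaa
  rot[8] = aabab$baabaaaa
  rot[9] = abab$baabaaaaa
  rot[10] = bab$baabaaaaaa
  rot[11] = ab$baabaaaaaab
  rot[12] = b$baabaaaaaaba
  rot[13] = $baabaaaaaabab
Sorted (with $ < everything):
  sorted[0] = $baabaaaaaabab
  sorted[1] = aaaaaabab$baab
  sorted[2] = aaaaabab$baaba
  sorted[3] = aaaabab$baabaa
  sorted[4] = aaabab$baabaaa
  sorted[5] = aabaaaaaabab$b
  sorted[6] = aabab$baabaaaa
  sorted[7] = ab$baabaaaaaab
  sorted[8] = abaaaaaabab$ba
  sorted[9] = abab$baabaaaaa
  sorted[10] = b$baabaaaaaaba
  sorted[11] = baaaaaabab$baa
  sorted[12] = baabaaaaaabab$
  sorted[13] = bab$baabaaaaaa
sorted[8] = abaaaaaabab$ba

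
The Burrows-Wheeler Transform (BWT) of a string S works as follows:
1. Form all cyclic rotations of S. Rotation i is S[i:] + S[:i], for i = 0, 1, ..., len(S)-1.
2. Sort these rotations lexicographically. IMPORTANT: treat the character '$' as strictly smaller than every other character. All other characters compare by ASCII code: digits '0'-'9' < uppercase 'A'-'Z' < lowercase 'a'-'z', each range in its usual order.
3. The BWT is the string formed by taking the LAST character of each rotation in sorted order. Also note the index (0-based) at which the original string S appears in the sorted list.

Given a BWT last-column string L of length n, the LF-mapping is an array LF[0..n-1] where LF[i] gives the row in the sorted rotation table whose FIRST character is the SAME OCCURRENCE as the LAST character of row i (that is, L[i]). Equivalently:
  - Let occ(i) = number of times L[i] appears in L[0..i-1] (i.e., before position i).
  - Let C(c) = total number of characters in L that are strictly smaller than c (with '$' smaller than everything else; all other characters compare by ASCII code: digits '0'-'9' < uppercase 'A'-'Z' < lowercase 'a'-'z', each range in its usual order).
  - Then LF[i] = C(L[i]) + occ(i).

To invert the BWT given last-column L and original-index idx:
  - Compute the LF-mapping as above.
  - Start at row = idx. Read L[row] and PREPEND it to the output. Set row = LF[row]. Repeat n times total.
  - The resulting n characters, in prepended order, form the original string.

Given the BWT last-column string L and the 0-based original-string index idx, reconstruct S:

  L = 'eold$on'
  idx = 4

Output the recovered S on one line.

Answer: noodle$

Derivation:
LF mapping: 2 5 3 1 0 6 4
Walk LF starting at row 4, prepending L[row]:
  step 1: row=4, L[4]='$', prepend. Next row=LF[4]=0
  step 2: row=0, L[0]='e', prepend. Next row=LF[0]=2
  step 3: row=2, L[2]='l', prepend. Next row=LF[2]=3
  step 4: row=3, L[3]='d', prepend. Next row=LF[3]=1
  step 5: row=1, L[1]='o', prepend. Next row=LF[1]=5
  step 6: row=5, L[5]='o', prepend. Next row=LF[5]=6
  step 7: row=6, L[6]='n', prepend. Next row=LF[6]=4
Reversed output: noodle$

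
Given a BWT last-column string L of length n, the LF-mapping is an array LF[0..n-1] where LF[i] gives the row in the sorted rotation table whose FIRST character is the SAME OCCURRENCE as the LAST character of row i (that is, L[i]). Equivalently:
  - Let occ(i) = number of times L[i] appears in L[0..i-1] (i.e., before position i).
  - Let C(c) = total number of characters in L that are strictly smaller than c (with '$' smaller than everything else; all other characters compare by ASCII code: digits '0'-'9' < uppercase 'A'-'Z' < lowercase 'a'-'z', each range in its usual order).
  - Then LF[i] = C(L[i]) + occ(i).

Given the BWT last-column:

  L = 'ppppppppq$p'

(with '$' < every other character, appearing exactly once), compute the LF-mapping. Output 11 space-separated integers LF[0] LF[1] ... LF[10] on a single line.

Char counts: '$':1, 'p':9, 'q':1
C (first-col start): C('$')=0, C('p')=1, C('q')=10
L[0]='p': occ=0, LF[0]=C('p')+0=1+0=1
L[1]='p': occ=1, LF[1]=C('p')+1=1+1=2
L[2]='p': occ=2, LF[2]=C('p')+2=1+2=3
L[3]='p': occ=3, LF[3]=C('p')+3=1+3=4
L[4]='p': occ=4, LF[4]=C('p')+4=1+4=5
L[5]='p': occ=5, LF[5]=C('p')+5=1+5=6
L[6]='p': occ=6, LF[6]=C('p')+6=1+6=7
L[7]='p': occ=7, LF[7]=C('p')+7=1+7=8
L[8]='q': occ=0, LF[8]=C('q')+0=10+0=10
L[9]='$': occ=0, LF[9]=C('$')+0=0+0=0
L[10]='p': occ=8, LF[10]=C('p')+8=1+8=9

Answer: 1 2 3 4 5 6 7 8 10 0 9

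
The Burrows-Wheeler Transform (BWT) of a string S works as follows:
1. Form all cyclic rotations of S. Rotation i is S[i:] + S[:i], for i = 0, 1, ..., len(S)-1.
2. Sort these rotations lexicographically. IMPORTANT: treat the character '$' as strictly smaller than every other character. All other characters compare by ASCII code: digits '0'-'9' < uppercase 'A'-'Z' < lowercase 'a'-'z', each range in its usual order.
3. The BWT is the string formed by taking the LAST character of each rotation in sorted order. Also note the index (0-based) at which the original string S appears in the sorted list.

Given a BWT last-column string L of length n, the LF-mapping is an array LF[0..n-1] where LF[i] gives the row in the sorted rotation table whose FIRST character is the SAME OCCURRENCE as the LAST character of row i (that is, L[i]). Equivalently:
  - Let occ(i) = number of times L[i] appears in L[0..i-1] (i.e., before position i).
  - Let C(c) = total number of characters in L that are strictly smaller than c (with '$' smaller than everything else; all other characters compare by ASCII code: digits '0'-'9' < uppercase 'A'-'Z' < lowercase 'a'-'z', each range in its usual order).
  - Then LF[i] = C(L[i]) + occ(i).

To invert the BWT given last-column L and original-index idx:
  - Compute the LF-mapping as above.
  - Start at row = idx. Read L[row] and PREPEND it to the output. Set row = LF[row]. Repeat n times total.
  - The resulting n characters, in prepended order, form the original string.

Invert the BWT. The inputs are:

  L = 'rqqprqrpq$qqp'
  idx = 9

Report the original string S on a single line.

LF mapping: 10 4 5 1 11 6 12 2 7 0 8 9 3
Walk LF starting at row 9, prepending L[row]:
  step 1: row=9, L[9]='$', prepend. Next row=LF[9]=0
  step 2: row=0, L[0]='r', prepend. Next row=LF[0]=10
  step 3: row=10, L[10]='q', prepend. Next row=LF[10]=8
  step 4: row=8, L[8]='q', prepend. Next row=LF[8]=7
  step 5: row=7, L[7]='p', prepend. Next row=LF[7]=2
  step 6: row=2, L[2]='q', prepend. Next row=LF[2]=5
  step 7: row=5, L[5]='q', prepend. Next row=LF[5]=6
  step 8: row=6, L[6]='r', prepend. Next row=LF[6]=12
  step 9: row=12, L[12]='p', prepend. Next row=LF[12]=3
  step 10: row=3, L[3]='p', prepend. Next row=LF[3]=1
  step 11: row=1, L[1]='q', prepend. Next row=LF[1]=4
  step 12: row=4, L[4]='r', prepend. Next row=LF[4]=11
  step 13: row=11, L[11]='q', prepend. Next row=LF[11]=9
Reversed output: qrqpprqqpqqr$

Answer: qrqpprqqpqqr$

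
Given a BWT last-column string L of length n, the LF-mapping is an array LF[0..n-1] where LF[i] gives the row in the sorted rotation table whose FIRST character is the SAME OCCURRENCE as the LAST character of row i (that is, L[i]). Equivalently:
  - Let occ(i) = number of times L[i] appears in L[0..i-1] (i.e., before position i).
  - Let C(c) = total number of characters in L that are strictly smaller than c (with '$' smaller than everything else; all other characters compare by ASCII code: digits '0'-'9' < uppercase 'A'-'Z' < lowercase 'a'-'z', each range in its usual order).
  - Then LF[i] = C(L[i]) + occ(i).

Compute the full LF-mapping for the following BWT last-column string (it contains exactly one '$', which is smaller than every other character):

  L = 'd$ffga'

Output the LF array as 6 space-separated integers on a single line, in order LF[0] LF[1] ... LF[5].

Answer: 2 0 3 4 5 1

Derivation:
Char counts: '$':1, 'a':1, 'd':1, 'f':2, 'g':1
C (first-col start): C('$')=0, C('a')=1, C('d')=2, C('f')=3, C('g')=5
L[0]='d': occ=0, LF[0]=C('d')+0=2+0=2
L[1]='$': occ=0, LF[1]=C('$')+0=0+0=0
L[2]='f': occ=0, LF[2]=C('f')+0=3+0=3
L[3]='f': occ=1, LF[3]=C('f')+1=3+1=4
L[4]='g': occ=0, LF[4]=C('g')+0=5+0=5
L[5]='a': occ=0, LF[5]=C('a')+0=1+0=1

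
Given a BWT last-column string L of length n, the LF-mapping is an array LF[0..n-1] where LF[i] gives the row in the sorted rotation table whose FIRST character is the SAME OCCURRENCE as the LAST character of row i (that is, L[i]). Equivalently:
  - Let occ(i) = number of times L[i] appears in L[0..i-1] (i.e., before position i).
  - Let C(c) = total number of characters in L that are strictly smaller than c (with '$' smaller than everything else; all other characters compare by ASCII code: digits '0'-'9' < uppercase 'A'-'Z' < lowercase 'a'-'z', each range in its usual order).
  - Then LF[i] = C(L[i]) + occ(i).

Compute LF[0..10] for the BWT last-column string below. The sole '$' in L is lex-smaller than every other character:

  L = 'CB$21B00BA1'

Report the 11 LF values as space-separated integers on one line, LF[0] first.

Answer: 10 7 0 5 3 8 1 2 9 6 4

Derivation:
Char counts: '$':1, '0':2, '1':2, '2':1, 'A':1, 'B':3, 'C':1
C (first-col start): C('$')=0, C('0')=1, C('1')=3, C('2')=5, C('A')=6, C('B')=7, C('C')=10
L[0]='C': occ=0, LF[0]=C('C')+0=10+0=10
L[1]='B': occ=0, LF[1]=C('B')+0=7+0=7
L[2]='$': occ=0, LF[2]=C('$')+0=0+0=0
L[3]='2': occ=0, LF[3]=C('2')+0=5+0=5
L[4]='1': occ=0, LF[4]=C('1')+0=3+0=3
L[5]='B': occ=1, LF[5]=C('B')+1=7+1=8
L[6]='0': occ=0, LF[6]=C('0')+0=1+0=1
L[7]='0': occ=1, LF[7]=C('0')+1=1+1=2
L[8]='B': occ=2, LF[8]=C('B')+2=7+2=9
L[9]='A': occ=0, LF[9]=C('A')+0=6+0=6
L[10]='1': occ=1, LF[10]=C('1')+1=3+1=4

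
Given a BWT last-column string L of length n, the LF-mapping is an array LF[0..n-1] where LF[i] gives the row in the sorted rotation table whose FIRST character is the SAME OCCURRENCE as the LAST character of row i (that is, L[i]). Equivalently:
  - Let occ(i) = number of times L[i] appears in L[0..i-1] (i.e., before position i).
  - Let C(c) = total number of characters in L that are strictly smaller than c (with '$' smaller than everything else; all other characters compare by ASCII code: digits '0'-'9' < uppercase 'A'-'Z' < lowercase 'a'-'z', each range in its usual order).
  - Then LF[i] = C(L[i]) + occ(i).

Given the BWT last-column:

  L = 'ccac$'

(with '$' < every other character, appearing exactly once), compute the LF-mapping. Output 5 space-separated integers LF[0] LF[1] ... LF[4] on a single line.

Answer: 2 3 1 4 0

Derivation:
Char counts: '$':1, 'a':1, 'c':3
C (first-col start): C('$')=0, C('a')=1, C('c')=2
L[0]='c': occ=0, LF[0]=C('c')+0=2+0=2
L[1]='c': occ=1, LF[1]=C('c')+1=2+1=3
L[2]='a': occ=0, LF[2]=C('a')+0=1+0=1
L[3]='c': occ=2, LF[3]=C('c')+2=2+2=4
L[4]='$': occ=0, LF[4]=C('$')+0=0+0=0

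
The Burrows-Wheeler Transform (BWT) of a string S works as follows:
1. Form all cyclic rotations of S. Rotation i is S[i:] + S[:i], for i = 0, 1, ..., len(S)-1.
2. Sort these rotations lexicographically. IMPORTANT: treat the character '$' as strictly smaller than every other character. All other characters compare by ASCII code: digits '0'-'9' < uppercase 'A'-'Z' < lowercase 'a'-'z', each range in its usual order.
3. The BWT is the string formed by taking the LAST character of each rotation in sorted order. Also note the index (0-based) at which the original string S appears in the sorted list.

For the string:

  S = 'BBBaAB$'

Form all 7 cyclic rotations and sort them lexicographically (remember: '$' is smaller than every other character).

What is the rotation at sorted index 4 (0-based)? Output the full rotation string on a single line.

All 7 rotations (rotation i = S[i:]+S[:i]):
  rot[0] = BBBaAB$
  rot[1] = BBaAB$B
  rot[2] = BaAB$BB
  rot[3] = aAB$BBB
  rot[4] = AB$BBBa
  rot[5] = B$BBBaA
  rot[6] = $BBBaAB
Sorted (with $ < everything):
  sorted[0] = $BBBaAB
  sorted[1] = AB$BBBa
  sorted[2] = B$BBBaA
  sorted[3] = BBBaAB$
  sorted[4] = BBaAB$B
  sorted[5] = BaAB$BB
  sorted[6] = aAB$BBB
sorted[4] = BBaAB$B

Answer: BBaAB$B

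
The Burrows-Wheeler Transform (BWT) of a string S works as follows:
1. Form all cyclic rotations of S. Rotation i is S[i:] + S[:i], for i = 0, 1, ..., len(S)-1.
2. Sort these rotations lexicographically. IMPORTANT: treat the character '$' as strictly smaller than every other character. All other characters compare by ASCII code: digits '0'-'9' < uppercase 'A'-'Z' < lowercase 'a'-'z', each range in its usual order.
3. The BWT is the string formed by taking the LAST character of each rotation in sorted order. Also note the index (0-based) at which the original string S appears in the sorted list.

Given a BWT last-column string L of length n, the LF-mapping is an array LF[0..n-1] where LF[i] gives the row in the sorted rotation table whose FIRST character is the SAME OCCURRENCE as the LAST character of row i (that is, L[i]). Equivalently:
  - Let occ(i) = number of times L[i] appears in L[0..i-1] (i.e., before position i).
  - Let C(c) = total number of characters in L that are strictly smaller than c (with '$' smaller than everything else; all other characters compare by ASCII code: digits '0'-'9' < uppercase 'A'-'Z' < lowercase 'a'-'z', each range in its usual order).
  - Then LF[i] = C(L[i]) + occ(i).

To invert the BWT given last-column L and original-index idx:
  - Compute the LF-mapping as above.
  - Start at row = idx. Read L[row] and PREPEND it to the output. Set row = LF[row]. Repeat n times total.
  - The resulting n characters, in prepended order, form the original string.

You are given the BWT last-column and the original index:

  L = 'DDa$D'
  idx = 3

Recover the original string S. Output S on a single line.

LF mapping: 1 2 4 0 3
Walk LF starting at row 3, prepending L[row]:
  step 1: row=3, L[3]='$', prepend. Next row=LF[3]=0
  step 2: row=0, L[0]='D', prepend. Next row=LF[0]=1
  step 3: row=1, L[1]='D', prepend. Next row=LF[1]=2
  step 4: row=2, L[2]='a', prepend. Next row=LF[2]=4
  step 5: row=4, L[4]='D', prepend. Next row=LF[4]=3
Reversed output: DaDD$

Answer: DaDD$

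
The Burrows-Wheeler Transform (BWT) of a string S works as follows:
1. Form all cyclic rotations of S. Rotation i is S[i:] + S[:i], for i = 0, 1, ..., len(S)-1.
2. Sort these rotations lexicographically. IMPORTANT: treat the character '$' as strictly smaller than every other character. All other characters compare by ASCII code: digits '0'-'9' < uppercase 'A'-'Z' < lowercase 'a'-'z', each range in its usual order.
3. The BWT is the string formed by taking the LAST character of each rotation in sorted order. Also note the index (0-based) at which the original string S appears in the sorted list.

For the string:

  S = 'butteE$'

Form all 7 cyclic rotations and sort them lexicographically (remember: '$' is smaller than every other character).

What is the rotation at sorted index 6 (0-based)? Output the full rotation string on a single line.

All 7 rotations (rotation i = S[i:]+S[:i]):
  rot[0] = butteE$
  rot[1] = utteE$b
  rot[2] = tteE$bu
  rot[3] = teE$but
  rot[4] = eE$butt
  rot[5] = E$butte
  rot[6] = $butteE
Sorted (with $ < everything):
  sorted[0] = $butteE
  sorted[1] = E$butte
  sorted[2] = butteE$
  sorted[3] = eE$butt
  sorted[4] = teE$but
  sorted[5] = tteE$bu
  sorted[6] = utteE$b
sorted[6] = utteE$b

Answer: utteE$b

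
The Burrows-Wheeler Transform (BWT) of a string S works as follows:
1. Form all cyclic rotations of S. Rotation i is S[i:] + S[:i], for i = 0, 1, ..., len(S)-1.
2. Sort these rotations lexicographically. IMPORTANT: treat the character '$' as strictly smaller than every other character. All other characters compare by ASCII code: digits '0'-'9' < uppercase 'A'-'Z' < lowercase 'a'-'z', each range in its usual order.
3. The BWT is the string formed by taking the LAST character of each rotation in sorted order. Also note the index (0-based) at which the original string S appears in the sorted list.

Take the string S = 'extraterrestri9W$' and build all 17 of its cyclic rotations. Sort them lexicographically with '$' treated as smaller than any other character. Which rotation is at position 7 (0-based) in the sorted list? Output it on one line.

All 17 rotations (rotation i = S[i:]+S[:i]):
  rot[0] = extraterrestri9W$
  rot[1] = xtraterrestri9W$e
  rot[2] = traterrestri9W$ex
  rot[3] = raterrestri9W$ext
  rot[4] = aterrestri9W$extr
  rot[5] = terrestri9W$extra
  rot[6] = errestri9W$extrat
  rot[7] = rrestri9W$extrate
  rot[8] = restri9W$extrater
  rot[9] = estri9W$extraterr
  rot[10] = stri9W$extraterre
  rot[11] = tri9W$extraterres
  rot[12] = ri9W$extraterrest
  rot[13] = i9W$extraterrestr
  rot[14] = 9W$extraterrestri
  rot[15] = W$extraterrestri9
  rot[16] = $extraterrestri9W
Sorted (with $ < everything):
  sorted[0] = $extraterrestri9W
  sorted[1] = 9W$extraterrestri
  sorted[2] = W$extraterrestri9
  sorted[3] = aterrestri9W$extr
  sorted[4] = errestri9W$extrat
  sorted[5] = estri9W$extraterr
  sorted[6] = extraterrestri9W$
  sorted[7] = i9W$extraterrestr
  sorted[8] = raterrestri9W$ext
  sorted[9] = restri9W$extrater
  sorted[10] = ri9W$extraterrest
  sorted[11] = rrestri9W$extrate
  sorted[12] = stri9W$extraterre
  sorted[13] = terrestri9W$extra
  sorted[14] = traterrestri9W$ex
  sorted[15] = tri9W$extraterres
  sorted[16] = xtraterrestri9W$e
sorted[7] = i9W$extraterrestr

Answer: i9W$extraterrestr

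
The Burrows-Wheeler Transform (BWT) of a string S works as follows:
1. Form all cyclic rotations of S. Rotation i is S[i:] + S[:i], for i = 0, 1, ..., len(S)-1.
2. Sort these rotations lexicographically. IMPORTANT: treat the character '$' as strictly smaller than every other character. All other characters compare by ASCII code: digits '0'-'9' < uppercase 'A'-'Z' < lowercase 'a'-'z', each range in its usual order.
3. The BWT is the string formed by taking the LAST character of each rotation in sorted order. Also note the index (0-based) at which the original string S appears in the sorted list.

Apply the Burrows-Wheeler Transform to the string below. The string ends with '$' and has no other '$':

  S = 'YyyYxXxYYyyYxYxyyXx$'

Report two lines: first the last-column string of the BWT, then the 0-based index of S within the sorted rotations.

Answer: xyxxyyx$YXYXYYyyyxYY
7

Derivation:
All 20 rotations (rotation i = S[i:]+S[:i]):
  rot[0] = YyyYxXxYYyyYxYxyyXx$
  rot[1] = yyYxXxYYyyYxYxyyXx$Y
  rot[2] = yYxXxYYyyYxYxyyXx$Yy
  rot[3] = YxXxYYyyYxYxyyXx$Yyy
  rot[4] = xXxYYyyYxYxyyXx$YyyY
  rot[5] = XxYYyyYxYxyyXx$YyyYx
  rot[6] = xYYyyYxYxyyXx$YyyYxX
  rot[7] = YYyyYxYxyyXx$YyyYxXx
  rot[8] = YyyYxYxyyXx$YyyYxXxY
  rot[9] = yyYxYxyyXx$YyyYxXxYY
  rot[10] = yYxYxyyXx$YyyYxXxYYy
  rot[11] = YxYxyyXx$YyyYxXxYYyy
  rot[12] = xYxyyXx$YyyYxXxYYyyY
  rot[13] = YxyyXx$YyyYxXxYYyyYx
  rot[14] = xyyXx$YyyYxXxYYyyYxY
  rot[15] = yyXx$YyyYxXxYYyyYxYx
  rot[16] = yXx$YyyYxXxYYyyYxYxy
  rot[17] = Xx$YyyYxXxYYyyYxYxyy
  rot[18] = x$YyyYxXxYYyyYxYxyyX
  rot[19] = $YyyYxXxYYyyYxYxyyXx
Sorted (with $ < everything):
  sorted[0] = $YyyYxXxYYyyYxYxyyXx  (last char: 'x')
  sorted[1] = Xx$YyyYxXxYYyyYxYxyy  (last char: 'y')
  sorted[2] = XxYYyyYxYxyyXx$YyyYx  (last char: 'x')
  sorted[3] = YYyyYxYxyyXx$YyyYxXx  (last char: 'x')
  sorted[4] = YxXxYYyyYxYxyyXx$Yyy  (last char: 'y')
  sorted[5] = YxYxyyXx$YyyYxXxYYyy  (last char: 'y')
  sorted[6] = YxyyXx$YyyYxXxYYyyYx  (last char: 'x')
  sorted[7] = YyyYxXxYYyyYxYxyyXx$  (last char: '$')
  sorted[8] = YyyYxYxyyXx$YyyYxXxY  (last char: 'Y')
  sorted[9] = x$YyyYxXxYYyyYxYxyyX  (last char: 'X')
  sorted[10] = xXxYYyyYxYxyyXx$YyyY  (last char: 'Y')
  sorted[11] = xYYyyYxYxyyXx$YyyYxX  (last char: 'X')
  sorted[12] = xYxyyXx$YyyYxXxYYyyY  (last char: 'Y')
  sorted[13] = xyyXx$YyyYxXxYYyyYxY  (last char: 'Y')
  sorted[14] = yXx$YyyYxXxYYyyYxYxy  (last char: 'y')
  sorted[15] = yYxXxYYyyYxYxyyXx$Yy  (last char: 'y')
  sorted[16] = yYxYxyyXx$YyyYxXxYYy  (last char: 'y')
  sorted[17] = yyXx$YyyYxXxYYyyYxYx  (last char: 'x')
  sorted[18] = yyYxXxYYyyYxYxyyXx$Y  (last char: 'Y')
  sorted[19] = yyYxYxyyXx$YyyYxXxYY  (last char: 'Y')
Last column: xyxxyyx$YXYXYYyyyxYY
Original string S is at sorted index 7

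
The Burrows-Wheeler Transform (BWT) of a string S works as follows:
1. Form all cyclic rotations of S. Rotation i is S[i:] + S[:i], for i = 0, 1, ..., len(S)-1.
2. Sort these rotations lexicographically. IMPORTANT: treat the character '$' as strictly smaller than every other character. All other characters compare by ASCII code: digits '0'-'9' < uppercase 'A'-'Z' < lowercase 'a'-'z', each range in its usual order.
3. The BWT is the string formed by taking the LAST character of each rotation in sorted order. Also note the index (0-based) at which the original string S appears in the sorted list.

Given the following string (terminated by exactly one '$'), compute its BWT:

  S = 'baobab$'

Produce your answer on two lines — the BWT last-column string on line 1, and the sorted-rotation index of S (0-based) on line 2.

Answer: bbbao$a
5

Derivation:
All 7 rotations (rotation i = S[i:]+S[:i]):
  rot[0] = baobab$
  rot[1] = aobab$b
  rot[2] = obab$ba
  rot[3] = bab$bao
  rot[4] = ab$baob
  rot[5] = b$baoba
  rot[6] = $baobab
Sorted (with $ < everything):
  sorted[0] = $baobab  (last char: 'b')
  sorted[1] = ab$baob  (last char: 'b')
  sorted[2] = aobab$b  (last char: 'b')
  sorted[3] = b$baoba  (last char: 'a')
  sorted[4] = bab$bao  (last char: 'o')
  sorted[5] = baobab$  (last char: '$')
  sorted[6] = obab$ba  (last char: 'a')
Last column: bbbao$a
Original string S is at sorted index 5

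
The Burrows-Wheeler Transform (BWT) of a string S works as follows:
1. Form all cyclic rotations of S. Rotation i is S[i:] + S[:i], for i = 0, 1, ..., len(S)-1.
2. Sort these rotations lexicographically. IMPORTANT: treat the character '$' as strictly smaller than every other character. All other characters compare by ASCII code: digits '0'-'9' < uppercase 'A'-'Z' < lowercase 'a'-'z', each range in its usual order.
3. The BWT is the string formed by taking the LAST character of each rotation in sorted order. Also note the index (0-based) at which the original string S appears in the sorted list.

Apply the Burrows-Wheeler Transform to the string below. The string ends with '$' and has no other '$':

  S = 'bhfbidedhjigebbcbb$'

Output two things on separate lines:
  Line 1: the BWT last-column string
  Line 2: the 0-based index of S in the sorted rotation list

Answer: bbceb$fbiegdhibdbjh
5

Derivation:
All 19 rotations (rotation i = S[i:]+S[:i]):
  rot[0] = bhfbidedhjigebbcbb$
  rot[1] = hfbidedhjigebbcbb$b
  rot[2] = fbidedhjigebbcbb$bh
  rot[3] = bidedhjigebbcbb$bhf
  rot[4] = idedhjigebbcbb$bhfb
  rot[5] = dedhjigebbcbb$bhfbi
  rot[6] = edhjigebbcbb$bhfbid
  rot[7] = dhjigebbcbb$bhfbide
  rot[8] = hjigebbcbb$bhfbided
  rot[9] = jigebbcbb$bhfbidedh
  rot[10] = igebbcbb$bhfbidedhj
  rot[11] = gebbcbb$bhfbidedhji
  rot[12] = ebbcbb$bhfbidedhjig
  rot[13] = bbcbb$bhfbidedhjige
  rot[14] = bcbb$bhfbidedhjigeb
  rot[15] = cbb$bhfbidedhjigebb
  rot[16] = bb$bhfbidedhjigebbc
  rot[17] = b$bhfbidedhjigebbcb
  rot[18] = $bhfbidedhjigebbcbb
Sorted (with $ < everything):
  sorted[0] = $bhfbidedhjigebbcbb  (last char: 'b')
  sorted[1] = b$bhfbidedhjigebbcb  (last char: 'b')
  sorted[2] = bb$bhfbidedhjigebbc  (last char: 'c')
  sorted[3] = bbcbb$bhfbidedhjige  (last char: 'e')
  sorted[4] = bcbb$bhfbidedhjigeb  (last char: 'b')
  sorted[5] = bhfbidedhjigebbcbb$  (last char: '$')
  sorted[6] = bidedhjigebbcbb$bhf  (last char: 'f')
  sorted[7] = cbb$bhfbidedhjigebb  (last char: 'b')
  sorted[8] = dedhjigebbcbb$bhfbi  (last char: 'i')
  sorted[9] = dhjigebbcbb$bhfbide  (last char: 'e')
  sorted[10] = ebbcbb$bhfbidedhjig  (last char: 'g')
  sorted[11] = edhjigebbcbb$bhfbid  (last char: 'd')
  sorted[12] = fbidedhjigebbcbb$bh  (last char: 'h')
  sorted[13] = gebbcbb$bhfbidedhji  (last char: 'i')
  sorted[14] = hfbidedhjigebbcbb$b  (last char: 'b')
  sorted[15] = hjigebbcbb$bhfbided  (last char: 'd')
  sorted[16] = idedhjigebbcbb$bhfb  (last char: 'b')
  sorted[17] = igebbcbb$bhfbidedhj  (last char: 'j')
  sorted[18] = jigebbcbb$bhfbidedh  (last char: 'h')
Last column: bbceb$fbiegdhibdbjh
Original string S is at sorted index 5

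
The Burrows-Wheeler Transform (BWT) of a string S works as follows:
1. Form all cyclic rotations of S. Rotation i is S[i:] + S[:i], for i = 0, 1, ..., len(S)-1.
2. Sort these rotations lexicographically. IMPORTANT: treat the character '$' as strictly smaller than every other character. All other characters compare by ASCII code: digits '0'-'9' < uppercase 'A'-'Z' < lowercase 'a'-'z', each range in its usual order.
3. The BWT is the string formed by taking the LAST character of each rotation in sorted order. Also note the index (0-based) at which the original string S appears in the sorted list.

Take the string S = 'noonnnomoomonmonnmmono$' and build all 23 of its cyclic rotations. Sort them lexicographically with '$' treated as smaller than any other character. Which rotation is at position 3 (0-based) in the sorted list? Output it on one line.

All 23 rotations (rotation i = S[i:]+S[:i]):
  rot[0] = noonnnomoomonmonnmmono$
  rot[1] = oonnnomoomonmonnmmono$n
  rot[2] = onnnomoomonmonnmmono$no
  rot[3] = nnnomoomonmonnmmono$noo
  rot[4] = nnomoomonmonnmmono$noon
  rot[5] = nomoomonmonnmmono$noonn
  rot[6] = omoomonmonnmmono$noonnn
  rot[7] = moomonmonnmmono$noonnno
  rot[8] = oomonmonnmmono$noonnnom
  rot[9] = omonmonnmmono$noonnnomo
  rot[10] = monmonnmmono$noonnnomoo
  rot[11] = onmonnmmono$noonnnomoom
  rot[12] = nmonnmmono$noonnnomoomo
  rot[13] = monnmmono$noonnnomoomon
  rot[14] = onnmmono$noonnnomoomonm
  rot[15] = nnmmono$noonnnomoomonmo
  rot[16] = nmmono$noonnnomoomonmon
  rot[17] = mmono$noonnnomoomonmonn
  rot[18] = mono$noonnnomoomonmonnm
  rot[19] = ono$noonnnomoomonmonnmm
  rot[20] = no$noonnnomoomonmonnmmo
  rot[21] = o$noonnnomoomonmonnmmon
  rot[22] = $noonnnomoomonmonnmmono
Sorted (with $ < everything):
  sorted[0] = $noonnnomoomonmonnmmono
  sorted[1] = mmono$noonnnomoomonmonn
  sorted[2] = monmonnmmono$noonnnomoo
  sorted[3] = monnmmono$noonnnomoomon
  sorted[4] = mono$noonnnomoomonmonnm
  sorted[5] = moomonmonnmmono$noonnno
  sorted[6] = nmmono$noonnnomoomonmon
  sorted[7] = nmonnmmono$noonnnomoomo
  sorted[8] = nnmmono$noonnnomoomonmo
  sorted[9] = nnnomoomonmonnmmono$noo
  sorted[10] = nnomoomonmonnmmono$noon
  sorted[11] = no$noonnnomoomonmonnmmo
  sorted[12] = nomoomonmonnmmono$noonn
  sorted[13] = noonnnomoomonmonnmmono$
  sorted[14] = o$noonnnomoomonmonnmmon
  sorted[15] = omonmonnmmono$noonnnomo
  sorted[16] = omoomonmonnmmono$noonnn
  sorted[17] = onmonnmmono$noonnnomoom
  sorted[18] = onnmmono$noonnnomoomonm
  sorted[19] = onnnomoomonmonnmmono$no
  sorted[20] = ono$noonnnomoomonmonnmm
  sorted[21] = oomonmonnmmono$noonnnom
  sorted[22] = oonnnomoomonmonnmmono$n
sorted[3] = monnmmono$noonnnomoomon

Answer: monnmmono$noonnnomoomon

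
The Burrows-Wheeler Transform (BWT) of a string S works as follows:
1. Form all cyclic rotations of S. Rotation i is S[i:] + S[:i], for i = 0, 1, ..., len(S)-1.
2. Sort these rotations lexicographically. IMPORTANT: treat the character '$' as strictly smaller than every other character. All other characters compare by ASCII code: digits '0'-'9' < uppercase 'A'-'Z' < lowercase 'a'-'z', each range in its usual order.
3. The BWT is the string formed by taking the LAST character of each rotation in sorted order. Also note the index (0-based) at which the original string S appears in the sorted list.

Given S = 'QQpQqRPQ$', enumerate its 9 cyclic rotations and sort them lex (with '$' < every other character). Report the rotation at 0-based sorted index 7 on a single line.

All 9 rotations (rotation i = S[i:]+S[:i]):
  rot[0] = QQpQqRPQ$
  rot[1] = QpQqRPQ$Q
  rot[2] = pQqRPQ$QQ
  rot[3] = QqRPQ$QQp
  rot[4] = qRPQ$QQpQ
  rot[5] = RPQ$QQpQq
  rot[6] = PQ$QQpQqR
  rot[7] = Q$QQpQqRP
  rot[8] = $QQpQqRPQ
Sorted (with $ < everything):
  sorted[0] = $QQpQqRPQ
  sorted[1] = PQ$QQpQqR
  sorted[2] = Q$QQpQqRP
  sorted[3] = QQpQqRPQ$
  sorted[4] = QpQqRPQ$Q
  sorted[5] = QqRPQ$QQp
  sorted[6] = RPQ$QQpQq
  sorted[7] = pQqRPQ$QQ
  sorted[8] = qRPQ$QQpQ
sorted[7] = pQqRPQ$QQ

Answer: pQqRPQ$QQ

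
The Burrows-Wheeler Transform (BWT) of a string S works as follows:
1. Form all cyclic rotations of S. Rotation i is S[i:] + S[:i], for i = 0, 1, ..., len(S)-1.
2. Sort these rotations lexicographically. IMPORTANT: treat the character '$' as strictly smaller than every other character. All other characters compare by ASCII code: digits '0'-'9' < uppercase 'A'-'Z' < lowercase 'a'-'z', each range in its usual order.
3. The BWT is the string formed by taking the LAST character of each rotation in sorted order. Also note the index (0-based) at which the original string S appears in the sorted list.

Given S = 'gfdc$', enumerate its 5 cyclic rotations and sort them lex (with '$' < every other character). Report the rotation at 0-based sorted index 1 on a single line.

Answer: c$gfd

Derivation:
All 5 rotations (rotation i = S[i:]+S[:i]):
  rot[0] = gfdc$
  rot[1] = fdc$g
  rot[2] = dc$gf
  rot[3] = c$gfd
  rot[4] = $gfdc
Sorted (with $ < everything):
  sorted[0] = $gfdc
  sorted[1] = c$gfd
  sorted[2] = dc$gf
  sorted[3] = fdc$g
  sorted[4] = gfdc$
sorted[1] = c$gfd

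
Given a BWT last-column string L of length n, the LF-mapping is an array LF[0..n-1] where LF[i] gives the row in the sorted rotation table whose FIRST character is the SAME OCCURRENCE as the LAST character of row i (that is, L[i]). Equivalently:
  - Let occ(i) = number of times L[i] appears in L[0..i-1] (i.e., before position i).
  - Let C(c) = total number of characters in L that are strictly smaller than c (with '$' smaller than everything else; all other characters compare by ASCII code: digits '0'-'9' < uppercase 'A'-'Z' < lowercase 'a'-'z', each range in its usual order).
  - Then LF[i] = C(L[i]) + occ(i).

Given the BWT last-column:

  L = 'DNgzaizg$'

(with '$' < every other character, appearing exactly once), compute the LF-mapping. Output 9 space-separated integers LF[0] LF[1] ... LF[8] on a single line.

Answer: 1 2 4 7 3 6 8 5 0

Derivation:
Char counts: '$':1, 'D':1, 'N':1, 'a':1, 'g':2, 'i':1, 'z':2
C (first-col start): C('$')=0, C('D')=1, C('N')=2, C('a')=3, C('g')=4, C('i')=6, C('z')=7
L[0]='D': occ=0, LF[0]=C('D')+0=1+0=1
L[1]='N': occ=0, LF[1]=C('N')+0=2+0=2
L[2]='g': occ=0, LF[2]=C('g')+0=4+0=4
L[3]='z': occ=0, LF[3]=C('z')+0=7+0=7
L[4]='a': occ=0, LF[4]=C('a')+0=3+0=3
L[5]='i': occ=0, LF[5]=C('i')+0=6+0=6
L[6]='z': occ=1, LF[6]=C('z')+1=7+1=8
L[7]='g': occ=1, LF[7]=C('g')+1=4+1=5
L[8]='$': occ=0, LF[8]=C('$')+0=0+0=0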